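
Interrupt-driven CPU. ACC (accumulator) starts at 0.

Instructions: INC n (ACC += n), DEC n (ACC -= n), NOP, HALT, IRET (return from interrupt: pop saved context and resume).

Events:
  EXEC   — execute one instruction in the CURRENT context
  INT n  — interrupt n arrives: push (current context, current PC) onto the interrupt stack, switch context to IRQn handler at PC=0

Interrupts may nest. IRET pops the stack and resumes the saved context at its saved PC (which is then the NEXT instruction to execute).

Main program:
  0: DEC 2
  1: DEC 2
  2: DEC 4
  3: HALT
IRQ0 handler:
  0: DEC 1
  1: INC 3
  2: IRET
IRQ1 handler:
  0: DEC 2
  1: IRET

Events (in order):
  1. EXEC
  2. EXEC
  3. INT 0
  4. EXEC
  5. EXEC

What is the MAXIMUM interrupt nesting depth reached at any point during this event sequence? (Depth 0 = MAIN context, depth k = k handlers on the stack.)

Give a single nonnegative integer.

Answer: 1

Derivation:
Event 1 (EXEC): [MAIN] PC=0: DEC 2 -> ACC=-2 [depth=0]
Event 2 (EXEC): [MAIN] PC=1: DEC 2 -> ACC=-4 [depth=0]
Event 3 (INT 0): INT 0 arrives: push (MAIN, PC=2), enter IRQ0 at PC=0 (depth now 1) [depth=1]
Event 4 (EXEC): [IRQ0] PC=0: DEC 1 -> ACC=-5 [depth=1]
Event 5 (EXEC): [IRQ0] PC=1: INC 3 -> ACC=-2 [depth=1]
Max depth observed: 1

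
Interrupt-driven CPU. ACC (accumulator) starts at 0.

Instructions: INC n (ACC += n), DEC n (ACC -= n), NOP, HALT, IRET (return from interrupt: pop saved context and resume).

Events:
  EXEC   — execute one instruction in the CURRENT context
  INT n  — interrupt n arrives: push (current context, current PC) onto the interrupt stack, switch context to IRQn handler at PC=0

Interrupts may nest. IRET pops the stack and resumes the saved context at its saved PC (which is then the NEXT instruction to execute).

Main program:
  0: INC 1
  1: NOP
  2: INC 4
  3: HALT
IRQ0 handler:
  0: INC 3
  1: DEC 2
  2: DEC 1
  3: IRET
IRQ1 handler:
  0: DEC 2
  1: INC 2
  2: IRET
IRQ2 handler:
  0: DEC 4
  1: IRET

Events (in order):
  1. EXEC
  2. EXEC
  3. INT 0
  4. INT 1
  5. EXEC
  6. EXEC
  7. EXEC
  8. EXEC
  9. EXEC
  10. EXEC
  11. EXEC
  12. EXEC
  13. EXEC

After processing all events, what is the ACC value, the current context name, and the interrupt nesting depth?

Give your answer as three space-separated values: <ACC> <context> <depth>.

Event 1 (EXEC): [MAIN] PC=0: INC 1 -> ACC=1
Event 2 (EXEC): [MAIN] PC=1: NOP
Event 3 (INT 0): INT 0 arrives: push (MAIN, PC=2), enter IRQ0 at PC=0 (depth now 1)
Event 4 (INT 1): INT 1 arrives: push (IRQ0, PC=0), enter IRQ1 at PC=0 (depth now 2)
Event 5 (EXEC): [IRQ1] PC=0: DEC 2 -> ACC=-1
Event 6 (EXEC): [IRQ1] PC=1: INC 2 -> ACC=1
Event 7 (EXEC): [IRQ1] PC=2: IRET -> resume IRQ0 at PC=0 (depth now 1)
Event 8 (EXEC): [IRQ0] PC=0: INC 3 -> ACC=4
Event 9 (EXEC): [IRQ0] PC=1: DEC 2 -> ACC=2
Event 10 (EXEC): [IRQ0] PC=2: DEC 1 -> ACC=1
Event 11 (EXEC): [IRQ0] PC=3: IRET -> resume MAIN at PC=2 (depth now 0)
Event 12 (EXEC): [MAIN] PC=2: INC 4 -> ACC=5
Event 13 (EXEC): [MAIN] PC=3: HALT

Answer: 5 MAIN 0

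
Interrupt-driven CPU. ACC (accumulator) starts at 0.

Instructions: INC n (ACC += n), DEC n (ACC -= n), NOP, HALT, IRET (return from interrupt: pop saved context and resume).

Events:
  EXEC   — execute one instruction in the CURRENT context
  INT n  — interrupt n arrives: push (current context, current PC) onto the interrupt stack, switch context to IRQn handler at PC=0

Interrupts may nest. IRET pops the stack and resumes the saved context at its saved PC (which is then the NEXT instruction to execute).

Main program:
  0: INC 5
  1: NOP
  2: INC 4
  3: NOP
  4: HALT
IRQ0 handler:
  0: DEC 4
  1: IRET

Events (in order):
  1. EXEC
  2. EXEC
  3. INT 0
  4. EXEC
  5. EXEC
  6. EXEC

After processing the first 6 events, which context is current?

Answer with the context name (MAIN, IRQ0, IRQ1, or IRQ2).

Event 1 (EXEC): [MAIN] PC=0: INC 5 -> ACC=5
Event 2 (EXEC): [MAIN] PC=1: NOP
Event 3 (INT 0): INT 0 arrives: push (MAIN, PC=2), enter IRQ0 at PC=0 (depth now 1)
Event 4 (EXEC): [IRQ0] PC=0: DEC 4 -> ACC=1
Event 5 (EXEC): [IRQ0] PC=1: IRET -> resume MAIN at PC=2 (depth now 0)
Event 6 (EXEC): [MAIN] PC=2: INC 4 -> ACC=5

Answer: MAIN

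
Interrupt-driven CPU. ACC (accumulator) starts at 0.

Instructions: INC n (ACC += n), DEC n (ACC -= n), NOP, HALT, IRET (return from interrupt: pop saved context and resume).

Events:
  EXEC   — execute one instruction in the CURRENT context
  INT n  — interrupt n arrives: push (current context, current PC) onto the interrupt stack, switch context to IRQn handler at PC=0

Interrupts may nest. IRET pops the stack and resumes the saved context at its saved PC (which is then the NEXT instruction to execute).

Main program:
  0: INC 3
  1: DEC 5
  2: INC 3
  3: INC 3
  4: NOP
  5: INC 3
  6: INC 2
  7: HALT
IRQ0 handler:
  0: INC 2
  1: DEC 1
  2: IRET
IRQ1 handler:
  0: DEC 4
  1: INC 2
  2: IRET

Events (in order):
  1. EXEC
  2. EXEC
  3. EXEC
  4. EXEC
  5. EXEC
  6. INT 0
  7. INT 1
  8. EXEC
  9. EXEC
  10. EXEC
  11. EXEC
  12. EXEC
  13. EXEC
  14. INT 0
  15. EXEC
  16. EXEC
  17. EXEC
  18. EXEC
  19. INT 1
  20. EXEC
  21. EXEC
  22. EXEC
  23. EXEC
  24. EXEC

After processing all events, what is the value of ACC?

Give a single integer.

Answer: 7

Derivation:
Event 1 (EXEC): [MAIN] PC=0: INC 3 -> ACC=3
Event 2 (EXEC): [MAIN] PC=1: DEC 5 -> ACC=-2
Event 3 (EXEC): [MAIN] PC=2: INC 3 -> ACC=1
Event 4 (EXEC): [MAIN] PC=3: INC 3 -> ACC=4
Event 5 (EXEC): [MAIN] PC=4: NOP
Event 6 (INT 0): INT 0 arrives: push (MAIN, PC=5), enter IRQ0 at PC=0 (depth now 1)
Event 7 (INT 1): INT 1 arrives: push (IRQ0, PC=0), enter IRQ1 at PC=0 (depth now 2)
Event 8 (EXEC): [IRQ1] PC=0: DEC 4 -> ACC=0
Event 9 (EXEC): [IRQ1] PC=1: INC 2 -> ACC=2
Event 10 (EXEC): [IRQ1] PC=2: IRET -> resume IRQ0 at PC=0 (depth now 1)
Event 11 (EXEC): [IRQ0] PC=0: INC 2 -> ACC=4
Event 12 (EXEC): [IRQ0] PC=1: DEC 1 -> ACC=3
Event 13 (EXEC): [IRQ0] PC=2: IRET -> resume MAIN at PC=5 (depth now 0)
Event 14 (INT 0): INT 0 arrives: push (MAIN, PC=5), enter IRQ0 at PC=0 (depth now 1)
Event 15 (EXEC): [IRQ0] PC=0: INC 2 -> ACC=5
Event 16 (EXEC): [IRQ0] PC=1: DEC 1 -> ACC=4
Event 17 (EXEC): [IRQ0] PC=2: IRET -> resume MAIN at PC=5 (depth now 0)
Event 18 (EXEC): [MAIN] PC=5: INC 3 -> ACC=7
Event 19 (INT 1): INT 1 arrives: push (MAIN, PC=6), enter IRQ1 at PC=0 (depth now 1)
Event 20 (EXEC): [IRQ1] PC=0: DEC 4 -> ACC=3
Event 21 (EXEC): [IRQ1] PC=1: INC 2 -> ACC=5
Event 22 (EXEC): [IRQ1] PC=2: IRET -> resume MAIN at PC=6 (depth now 0)
Event 23 (EXEC): [MAIN] PC=6: INC 2 -> ACC=7
Event 24 (EXEC): [MAIN] PC=7: HALT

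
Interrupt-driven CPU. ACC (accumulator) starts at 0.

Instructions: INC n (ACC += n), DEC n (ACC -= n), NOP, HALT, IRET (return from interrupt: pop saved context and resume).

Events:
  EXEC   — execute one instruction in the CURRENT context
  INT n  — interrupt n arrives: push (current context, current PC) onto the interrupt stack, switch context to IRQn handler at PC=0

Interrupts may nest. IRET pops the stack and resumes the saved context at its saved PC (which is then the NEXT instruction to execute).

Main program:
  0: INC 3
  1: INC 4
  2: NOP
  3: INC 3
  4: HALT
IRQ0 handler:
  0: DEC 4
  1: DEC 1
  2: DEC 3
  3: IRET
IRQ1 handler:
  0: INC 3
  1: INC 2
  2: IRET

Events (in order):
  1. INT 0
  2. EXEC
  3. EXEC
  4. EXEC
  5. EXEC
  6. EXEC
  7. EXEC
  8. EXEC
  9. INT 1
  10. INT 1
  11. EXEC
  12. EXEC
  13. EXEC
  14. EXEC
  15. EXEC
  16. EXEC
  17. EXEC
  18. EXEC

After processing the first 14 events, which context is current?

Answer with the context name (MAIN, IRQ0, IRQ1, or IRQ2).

Answer: IRQ1

Derivation:
Event 1 (INT 0): INT 0 arrives: push (MAIN, PC=0), enter IRQ0 at PC=0 (depth now 1)
Event 2 (EXEC): [IRQ0] PC=0: DEC 4 -> ACC=-4
Event 3 (EXEC): [IRQ0] PC=1: DEC 1 -> ACC=-5
Event 4 (EXEC): [IRQ0] PC=2: DEC 3 -> ACC=-8
Event 5 (EXEC): [IRQ0] PC=3: IRET -> resume MAIN at PC=0 (depth now 0)
Event 6 (EXEC): [MAIN] PC=0: INC 3 -> ACC=-5
Event 7 (EXEC): [MAIN] PC=1: INC 4 -> ACC=-1
Event 8 (EXEC): [MAIN] PC=2: NOP
Event 9 (INT 1): INT 1 arrives: push (MAIN, PC=3), enter IRQ1 at PC=0 (depth now 1)
Event 10 (INT 1): INT 1 arrives: push (IRQ1, PC=0), enter IRQ1 at PC=0 (depth now 2)
Event 11 (EXEC): [IRQ1] PC=0: INC 3 -> ACC=2
Event 12 (EXEC): [IRQ1] PC=1: INC 2 -> ACC=4
Event 13 (EXEC): [IRQ1] PC=2: IRET -> resume IRQ1 at PC=0 (depth now 1)
Event 14 (EXEC): [IRQ1] PC=0: INC 3 -> ACC=7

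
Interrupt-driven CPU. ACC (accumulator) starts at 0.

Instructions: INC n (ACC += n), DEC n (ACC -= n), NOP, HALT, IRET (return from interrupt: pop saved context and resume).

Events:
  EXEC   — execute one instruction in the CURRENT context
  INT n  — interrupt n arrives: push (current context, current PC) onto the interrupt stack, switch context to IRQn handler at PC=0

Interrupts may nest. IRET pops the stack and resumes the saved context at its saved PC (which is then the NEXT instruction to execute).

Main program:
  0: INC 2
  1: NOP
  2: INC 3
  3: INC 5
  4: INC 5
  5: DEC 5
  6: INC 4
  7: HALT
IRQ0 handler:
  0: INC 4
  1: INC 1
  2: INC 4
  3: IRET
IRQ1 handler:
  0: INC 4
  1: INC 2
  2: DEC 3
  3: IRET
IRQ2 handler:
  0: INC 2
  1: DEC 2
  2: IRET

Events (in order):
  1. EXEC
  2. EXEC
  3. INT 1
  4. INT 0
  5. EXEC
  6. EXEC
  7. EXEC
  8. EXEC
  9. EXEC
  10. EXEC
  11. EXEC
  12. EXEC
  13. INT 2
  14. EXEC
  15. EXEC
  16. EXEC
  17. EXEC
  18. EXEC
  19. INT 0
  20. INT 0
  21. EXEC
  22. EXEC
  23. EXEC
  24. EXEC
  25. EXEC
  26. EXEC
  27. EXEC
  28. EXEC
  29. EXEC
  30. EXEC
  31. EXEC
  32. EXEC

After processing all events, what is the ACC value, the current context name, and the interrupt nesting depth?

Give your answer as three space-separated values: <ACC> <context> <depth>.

Event 1 (EXEC): [MAIN] PC=0: INC 2 -> ACC=2
Event 2 (EXEC): [MAIN] PC=1: NOP
Event 3 (INT 1): INT 1 arrives: push (MAIN, PC=2), enter IRQ1 at PC=0 (depth now 1)
Event 4 (INT 0): INT 0 arrives: push (IRQ1, PC=0), enter IRQ0 at PC=0 (depth now 2)
Event 5 (EXEC): [IRQ0] PC=0: INC 4 -> ACC=6
Event 6 (EXEC): [IRQ0] PC=1: INC 1 -> ACC=7
Event 7 (EXEC): [IRQ0] PC=2: INC 4 -> ACC=11
Event 8 (EXEC): [IRQ0] PC=3: IRET -> resume IRQ1 at PC=0 (depth now 1)
Event 9 (EXEC): [IRQ1] PC=0: INC 4 -> ACC=15
Event 10 (EXEC): [IRQ1] PC=1: INC 2 -> ACC=17
Event 11 (EXEC): [IRQ1] PC=2: DEC 3 -> ACC=14
Event 12 (EXEC): [IRQ1] PC=3: IRET -> resume MAIN at PC=2 (depth now 0)
Event 13 (INT 2): INT 2 arrives: push (MAIN, PC=2), enter IRQ2 at PC=0 (depth now 1)
Event 14 (EXEC): [IRQ2] PC=0: INC 2 -> ACC=16
Event 15 (EXEC): [IRQ2] PC=1: DEC 2 -> ACC=14
Event 16 (EXEC): [IRQ2] PC=2: IRET -> resume MAIN at PC=2 (depth now 0)
Event 17 (EXEC): [MAIN] PC=2: INC 3 -> ACC=17
Event 18 (EXEC): [MAIN] PC=3: INC 5 -> ACC=22
Event 19 (INT 0): INT 0 arrives: push (MAIN, PC=4), enter IRQ0 at PC=0 (depth now 1)
Event 20 (INT 0): INT 0 arrives: push (IRQ0, PC=0), enter IRQ0 at PC=0 (depth now 2)
Event 21 (EXEC): [IRQ0] PC=0: INC 4 -> ACC=26
Event 22 (EXEC): [IRQ0] PC=1: INC 1 -> ACC=27
Event 23 (EXEC): [IRQ0] PC=2: INC 4 -> ACC=31
Event 24 (EXEC): [IRQ0] PC=3: IRET -> resume IRQ0 at PC=0 (depth now 1)
Event 25 (EXEC): [IRQ0] PC=0: INC 4 -> ACC=35
Event 26 (EXEC): [IRQ0] PC=1: INC 1 -> ACC=36
Event 27 (EXEC): [IRQ0] PC=2: INC 4 -> ACC=40
Event 28 (EXEC): [IRQ0] PC=3: IRET -> resume MAIN at PC=4 (depth now 0)
Event 29 (EXEC): [MAIN] PC=4: INC 5 -> ACC=45
Event 30 (EXEC): [MAIN] PC=5: DEC 5 -> ACC=40
Event 31 (EXEC): [MAIN] PC=6: INC 4 -> ACC=44
Event 32 (EXEC): [MAIN] PC=7: HALT

Answer: 44 MAIN 0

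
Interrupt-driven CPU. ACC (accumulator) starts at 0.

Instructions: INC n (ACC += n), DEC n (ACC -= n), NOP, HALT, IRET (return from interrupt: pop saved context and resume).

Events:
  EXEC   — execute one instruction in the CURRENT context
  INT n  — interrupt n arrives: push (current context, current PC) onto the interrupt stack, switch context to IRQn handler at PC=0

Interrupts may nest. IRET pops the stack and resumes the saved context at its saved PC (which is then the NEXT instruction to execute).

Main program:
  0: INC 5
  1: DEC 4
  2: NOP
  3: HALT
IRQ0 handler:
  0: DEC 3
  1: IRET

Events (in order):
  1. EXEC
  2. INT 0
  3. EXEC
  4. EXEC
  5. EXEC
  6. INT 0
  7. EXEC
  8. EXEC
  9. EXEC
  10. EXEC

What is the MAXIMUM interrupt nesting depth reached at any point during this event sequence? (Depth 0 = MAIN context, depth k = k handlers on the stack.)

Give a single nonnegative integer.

Event 1 (EXEC): [MAIN] PC=0: INC 5 -> ACC=5 [depth=0]
Event 2 (INT 0): INT 0 arrives: push (MAIN, PC=1), enter IRQ0 at PC=0 (depth now 1) [depth=1]
Event 3 (EXEC): [IRQ0] PC=0: DEC 3 -> ACC=2 [depth=1]
Event 4 (EXEC): [IRQ0] PC=1: IRET -> resume MAIN at PC=1 (depth now 0) [depth=0]
Event 5 (EXEC): [MAIN] PC=1: DEC 4 -> ACC=-2 [depth=0]
Event 6 (INT 0): INT 0 arrives: push (MAIN, PC=2), enter IRQ0 at PC=0 (depth now 1) [depth=1]
Event 7 (EXEC): [IRQ0] PC=0: DEC 3 -> ACC=-5 [depth=1]
Event 8 (EXEC): [IRQ0] PC=1: IRET -> resume MAIN at PC=2 (depth now 0) [depth=0]
Event 9 (EXEC): [MAIN] PC=2: NOP [depth=0]
Event 10 (EXEC): [MAIN] PC=3: HALT [depth=0]
Max depth observed: 1

Answer: 1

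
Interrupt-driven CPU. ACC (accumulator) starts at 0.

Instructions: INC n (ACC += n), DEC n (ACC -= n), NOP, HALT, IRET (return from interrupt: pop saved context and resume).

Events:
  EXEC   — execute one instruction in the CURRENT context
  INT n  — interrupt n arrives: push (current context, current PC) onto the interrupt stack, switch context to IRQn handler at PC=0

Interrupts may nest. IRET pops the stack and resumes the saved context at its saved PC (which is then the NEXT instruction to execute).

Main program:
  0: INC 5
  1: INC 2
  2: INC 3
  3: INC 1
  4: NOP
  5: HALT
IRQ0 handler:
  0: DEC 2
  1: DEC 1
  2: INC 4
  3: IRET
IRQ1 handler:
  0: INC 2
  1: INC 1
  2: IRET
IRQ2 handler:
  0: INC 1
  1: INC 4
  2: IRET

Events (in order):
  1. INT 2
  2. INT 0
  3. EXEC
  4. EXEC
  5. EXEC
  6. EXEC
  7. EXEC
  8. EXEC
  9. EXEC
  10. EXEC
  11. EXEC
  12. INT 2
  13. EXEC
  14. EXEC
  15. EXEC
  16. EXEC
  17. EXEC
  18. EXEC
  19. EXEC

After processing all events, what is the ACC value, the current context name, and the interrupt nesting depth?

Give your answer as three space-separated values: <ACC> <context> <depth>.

Answer: 22 MAIN 0

Derivation:
Event 1 (INT 2): INT 2 arrives: push (MAIN, PC=0), enter IRQ2 at PC=0 (depth now 1)
Event 2 (INT 0): INT 0 arrives: push (IRQ2, PC=0), enter IRQ0 at PC=0 (depth now 2)
Event 3 (EXEC): [IRQ0] PC=0: DEC 2 -> ACC=-2
Event 4 (EXEC): [IRQ0] PC=1: DEC 1 -> ACC=-3
Event 5 (EXEC): [IRQ0] PC=2: INC 4 -> ACC=1
Event 6 (EXEC): [IRQ0] PC=3: IRET -> resume IRQ2 at PC=0 (depth now 1)
Event 7 (EXEC): [IRQ2] PC=0: INC 1 -> ACC=2
Event 8 (EXEC): [IRQ2] PC=1: INC 4 -> ACC=6
Event 9 (EXEC): [IRQ2] PC=2: IRET -> resume MAIN at PC=0 (depth now 0)
Event 10 (EXEC): [MAIN] PC=0: INC 5 -> ACC=11
Event 11 (EXEC): [MAIN] PC=1: INC 2 -> ACC=13
Event 12 (INT 2): INT 2 arrives: push (MAIN, PC=2), enter IRQ2 at PC=0 (depth now 1)
Event 13 (EXEC): [IRQ2] PC=0: INC 1 -> ACC=14
Event 14 (EXEC): [IRQ2] PC=1: INC 4 -> ACC=18
Event 15 (EXEC): [IRQ2] PC=2: IRET -> resume MAIN at PC=2 (depth now 0)
Event 16 (EXEC): [MAIN] PC=2: INC 3 -> ACC=21
Event 17 (EXEC): [MAIN] PC=3: INC 1 -> ACC=22
Event 18 (EXEC): [MAIN] PC=4: NOP
Event 19 (EXEC): [MAIN] PC=5: HALT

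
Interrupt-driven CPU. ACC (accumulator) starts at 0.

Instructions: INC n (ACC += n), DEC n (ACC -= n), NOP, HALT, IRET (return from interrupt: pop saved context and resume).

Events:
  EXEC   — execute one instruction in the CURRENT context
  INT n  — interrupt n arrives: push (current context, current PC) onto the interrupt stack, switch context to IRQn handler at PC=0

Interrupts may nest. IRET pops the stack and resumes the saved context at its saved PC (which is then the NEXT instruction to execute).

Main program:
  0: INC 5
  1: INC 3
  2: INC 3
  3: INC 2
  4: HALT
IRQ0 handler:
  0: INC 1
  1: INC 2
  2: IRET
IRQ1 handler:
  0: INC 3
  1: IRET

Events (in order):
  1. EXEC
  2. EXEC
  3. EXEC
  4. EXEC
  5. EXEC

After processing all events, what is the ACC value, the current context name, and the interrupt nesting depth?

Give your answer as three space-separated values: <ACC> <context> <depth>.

Event 1 (EXEC): [MAIN] PC=0: INC 5 -> ACC=5
Event 2 (EXEC): [MAIN] PC=1: INC 3 -> ACC=8
Event 3 (EXEC): [MAIN] PC=2: INC 3 -> ACC=11
Event 4 (EXEC): [MAIN] PC=3: INC 2 -> ACC=13
Event 5 (EXEC): [MAIN] PC=4: HALT

Answer: 13 MAIN 0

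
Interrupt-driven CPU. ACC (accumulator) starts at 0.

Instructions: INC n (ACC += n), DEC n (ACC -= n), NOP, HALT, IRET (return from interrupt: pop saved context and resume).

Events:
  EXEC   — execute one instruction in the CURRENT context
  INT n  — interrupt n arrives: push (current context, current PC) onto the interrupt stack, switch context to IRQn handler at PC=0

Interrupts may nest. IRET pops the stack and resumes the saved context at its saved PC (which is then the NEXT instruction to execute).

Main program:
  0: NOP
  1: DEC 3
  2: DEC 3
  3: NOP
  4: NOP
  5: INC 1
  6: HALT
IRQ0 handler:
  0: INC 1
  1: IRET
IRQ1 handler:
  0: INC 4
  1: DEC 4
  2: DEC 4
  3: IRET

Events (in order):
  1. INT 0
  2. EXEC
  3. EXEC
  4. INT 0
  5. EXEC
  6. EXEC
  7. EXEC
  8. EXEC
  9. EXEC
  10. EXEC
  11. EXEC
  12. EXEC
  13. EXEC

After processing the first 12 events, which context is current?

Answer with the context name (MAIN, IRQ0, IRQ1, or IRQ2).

Answer: MAIN

Derivation:
Event 1 (INT 0): INT 0 arrives: push (MAIN, PC=0), enter IRQ0 at PC=0 (depth now 1)
Event 2 (EXEC): [IRQ0] PC=0: INC 1 -> ACC=1
Event 3 (EXEC): [IRQ0] PC=1: IRET -> resume MAIN at PC=0 (depth now 0)
Event 4 (INT 0): INT 0 arrives: push (MAIN, PC=0), enter IRQ0 at PC=0 (depth now 1)
Event 5 (EXEC): [IRQ0] PC=0: INC 1 -> ACC=2
Event 6 (EXEC): [IRQ0] PC=1: IRET -> resume MAIN at PC=0 (depth now 0)
Event 7 (EXEC): [MAIN] PC=0: NOP
Event 8 (EXEC): [MAIN] PC=1: DEC 3 -> ACC=-1
Event 9 (EXEC): [MAIN] PC=2: DEC 3 -> ACC=-4
Event 10 (EXEC): [MAIN] PC=3: NOP
Event 11 (EXEC): [MAIN] PC=4: NOP
Event 12 (EXEC): [MAIN] PC=5: INC 1 -> ACC=-3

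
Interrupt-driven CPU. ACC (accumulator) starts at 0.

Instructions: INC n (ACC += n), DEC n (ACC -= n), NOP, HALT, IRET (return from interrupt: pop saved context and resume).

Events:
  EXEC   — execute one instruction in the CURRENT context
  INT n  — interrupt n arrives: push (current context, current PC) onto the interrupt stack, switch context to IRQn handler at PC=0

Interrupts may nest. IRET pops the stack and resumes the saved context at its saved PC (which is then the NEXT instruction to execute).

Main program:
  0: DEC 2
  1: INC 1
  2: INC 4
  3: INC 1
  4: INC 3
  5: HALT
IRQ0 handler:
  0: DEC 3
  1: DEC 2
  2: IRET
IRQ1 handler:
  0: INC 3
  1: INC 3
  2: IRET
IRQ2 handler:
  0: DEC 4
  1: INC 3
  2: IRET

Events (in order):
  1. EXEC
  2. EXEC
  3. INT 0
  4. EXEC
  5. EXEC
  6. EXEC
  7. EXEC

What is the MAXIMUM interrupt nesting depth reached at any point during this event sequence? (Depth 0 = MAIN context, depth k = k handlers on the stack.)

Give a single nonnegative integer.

Event 1 (EXEC): [MAIN] PC=0: DEC 2 -> ACC=-2 [depth=0]
Event 2 (EXEC): [MAIN] PC=1: INC 1 -> ACC=-1 [depth=0]
Event 3 (INT 0): INT 0 arrives: push (MAIN, PC=2), enter IRQ0 at PC=0 (depth now 1) [depth=1]
Event 4 (EXEC): [IRQ0] PC=0: DEC 3 -> ACC=-4 [depth=1]
Event 5 (EXEC): [IRQ0] PC=1: DEC 2 -> ACC=-6 [depth=1]
Event 6 (EXEC): [IRQ0] PC=2: IRET -> resume MAIN at PC=2 (depth now 0) [depth=0]
Event 7 (EXEC): [MAIN] PC=2: INC 4 -> ACC=-2 [depth=0]
Max depth observed: 1

Answer: 1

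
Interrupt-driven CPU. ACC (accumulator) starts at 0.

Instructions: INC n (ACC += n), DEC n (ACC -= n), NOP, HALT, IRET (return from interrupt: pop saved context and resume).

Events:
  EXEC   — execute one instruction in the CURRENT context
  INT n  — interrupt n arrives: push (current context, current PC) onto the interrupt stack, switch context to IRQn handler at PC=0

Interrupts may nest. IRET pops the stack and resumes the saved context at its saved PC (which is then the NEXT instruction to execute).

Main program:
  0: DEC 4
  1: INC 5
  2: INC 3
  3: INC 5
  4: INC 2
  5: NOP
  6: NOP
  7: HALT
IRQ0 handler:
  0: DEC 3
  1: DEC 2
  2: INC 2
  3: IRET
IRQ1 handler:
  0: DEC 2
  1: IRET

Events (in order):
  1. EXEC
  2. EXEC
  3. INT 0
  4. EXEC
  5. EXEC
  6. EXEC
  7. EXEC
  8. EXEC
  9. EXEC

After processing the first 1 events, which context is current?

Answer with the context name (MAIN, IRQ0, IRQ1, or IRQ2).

Answer: MAIN

Derivation:
Event 1 (EXEC): [MAIN] PC=0: DEC 4 -> ACC=-4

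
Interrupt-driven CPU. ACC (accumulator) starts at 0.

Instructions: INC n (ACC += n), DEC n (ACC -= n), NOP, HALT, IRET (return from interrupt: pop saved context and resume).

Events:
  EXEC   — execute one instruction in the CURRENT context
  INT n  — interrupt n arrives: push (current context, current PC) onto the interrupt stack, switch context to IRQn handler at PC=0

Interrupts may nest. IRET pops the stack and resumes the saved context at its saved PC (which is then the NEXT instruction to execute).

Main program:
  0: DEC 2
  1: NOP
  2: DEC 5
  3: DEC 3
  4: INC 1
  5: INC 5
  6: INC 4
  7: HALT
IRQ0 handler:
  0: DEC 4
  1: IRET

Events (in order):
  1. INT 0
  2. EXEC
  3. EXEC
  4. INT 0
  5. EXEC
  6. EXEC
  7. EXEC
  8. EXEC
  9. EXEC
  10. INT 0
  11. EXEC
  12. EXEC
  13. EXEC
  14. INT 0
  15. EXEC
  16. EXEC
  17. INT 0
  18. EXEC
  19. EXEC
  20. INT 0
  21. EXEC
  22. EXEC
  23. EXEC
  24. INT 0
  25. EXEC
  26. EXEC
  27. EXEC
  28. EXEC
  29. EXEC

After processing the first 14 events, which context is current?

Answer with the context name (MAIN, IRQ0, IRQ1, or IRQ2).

Answer: IRQ0

Derivation:
Event 1 (INT 0): INT 0 arrives: push (MAIN, PC=0), enter IRQ0 at PC=0 (depth now 1)
Event 2 (EXEC): [IRQ0] PC=0: DEC 4 -> ACC=-4
Event 3 (EXEC): [IRQ0] PC=1: IRET -> resume MAIN at PC=0 (depth now 0)
Event 4 (INT 0): INT 0 arrives: push (MAIN, PC=0), enter IRQ0 at PC=0 (depth now 1)
Event 5 (EXEC): [IRQ0] PC=0: DEC 4 -> ACC=-8
Event 6 (EXEC): [IRQ0] PC=1: IRET -> resume MAIN at PC=0 (depth now 0)
Event 7 (EXEC): [MAIN] PC=0: DEC 2 -> ACC=-10
Event 8 (EXEC): [MAIN] PC=1: NOP
Event 9 (EXEC): [MAIN] PC=2: DEC 5 -> ACC=-15
Event 10 (INT 0): INT 0 arrives: push (MAIN, PC=3), enter IRQ0 at PC=0 (depth now 1)
Event 11 (EXEC): [IRQ0] PC=0: DEC 4 -> ACC=-19
Event 12 (EXEC): [IRQ0] PC=1: IRET -> resume MAIN at PC=3 (depth now 0)
Event 13 (EXEC): [MAIN] PC=3: DEC 3 -> ACC=-22
Event 14 (INT 0): INT 0 arrives: push (MAIN, PC=4), enter IRQ0 at PC=0 (depth now 1)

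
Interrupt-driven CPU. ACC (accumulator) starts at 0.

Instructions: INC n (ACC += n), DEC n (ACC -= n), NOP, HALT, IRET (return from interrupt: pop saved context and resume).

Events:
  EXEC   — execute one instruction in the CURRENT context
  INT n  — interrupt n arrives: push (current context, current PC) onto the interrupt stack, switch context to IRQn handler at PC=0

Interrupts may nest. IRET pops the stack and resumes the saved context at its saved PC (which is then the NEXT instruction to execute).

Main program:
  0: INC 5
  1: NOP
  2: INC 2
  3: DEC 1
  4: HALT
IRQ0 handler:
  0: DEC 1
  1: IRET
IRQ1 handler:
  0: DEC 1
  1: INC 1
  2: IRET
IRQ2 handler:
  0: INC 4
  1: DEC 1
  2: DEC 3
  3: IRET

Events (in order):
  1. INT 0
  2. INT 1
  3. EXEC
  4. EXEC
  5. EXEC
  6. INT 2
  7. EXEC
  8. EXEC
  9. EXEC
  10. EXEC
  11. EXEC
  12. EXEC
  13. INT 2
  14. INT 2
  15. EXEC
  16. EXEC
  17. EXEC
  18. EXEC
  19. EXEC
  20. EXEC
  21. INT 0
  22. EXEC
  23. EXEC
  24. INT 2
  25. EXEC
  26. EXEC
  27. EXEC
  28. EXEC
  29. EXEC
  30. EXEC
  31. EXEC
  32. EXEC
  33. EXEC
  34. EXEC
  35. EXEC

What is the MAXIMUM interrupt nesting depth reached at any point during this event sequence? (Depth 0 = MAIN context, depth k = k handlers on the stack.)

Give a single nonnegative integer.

Answer: 2

Derivation:
Event 1 (INT 0): INT 0 arrives: push (MAIN, PC=0), enter IRQ0 at PC=0 (depth now 1) [depth=1]
Event 2 (INT 1): INT 1 arrives: push (IRQ0, PC=0), enter IRQ1 at PC=0 (depth now 2) [depth=2]
Event 3 (EXEC): [IRQ1] PC=0: DEC 1 -> ACC=-1 [depth=2]
Event 4 (EXEC): [IRQ1] PC=1: INC 1 -> ACC=0 [depth=2]
Event 5 (EXEC): [IRQ1] PC=2: IRET -> resume IRQ0 at PC=0 (depth now 1) [depth=1]
Event 6 (INT 2): INT 2 arrives: push (IRQ0, PC=0), enter IRQ2 at PC=0 (depth now 2) [depth=2]
Event 7 (EXEC): [IRQ2] PC=0: INC 4 -> ACC=4 [depth=2]
Event 8 (EXEC): [IRQ2] PC=1: DEC 1 -> ACC=3 [depth=2]
Event 9 (EXEC): [IRQ2] PC=2: DEC 3 -> ACC=0 [depth=2]
Event 10 (EXEC): [IRQ2] PC=3: IRET -> resume IRQ0 at PC=0 (depth now 1) [depth=1]
Event 11 (EXEC): [IRQ0] PC=0: DEC 1 -> ACC=-1 [depth=1]
Event 12 (EXEC): [IRQ0] PC=1: IRET -> resume MAIN at PC=0 (depth now 0) [depth=0]
Event 13 (INT 2): INT 2 arrives: push (MAIN, PC=0), enter IRQ2 at PC=0 (depth now 1) [depth=1]
Event 14 (INT 2): INT 2 arrives: push (IRQ2, PC=0), enter IRQ2 at PC=0 (depth now 2) [depth=2]
Event 15 (EXEC): [IRQ2] PC=0: INC 4 -> ACC=3 [depth=2]
Event 16 (EXEC): [IRQ2] PC=1: DEC 1 -> ACC=2 [depth=2]
Event 17 (EXEC): [IRQ2] PC=2: DEC 3 -> ACC=-1 [depth=2]
Event 18 (EXEC): [IRQ2] PC=3: IRET -> resume IRQ2 at PC=0 (depth now 1) [depth=1]
Event 19 (EXEC): [IRQ2] PC=0: INC 4 -> ACC=3 [depth=1]
Event 20 (EXEC): [IRQ2] PC=1: DEC 1 -> ACC=2 [depth=1]
Event 21 (INT 0): INT 0 arrives: push (IRQ2, PC=2), enter IRQ0 at PC=0 (depth now 2) [depth=2]
Event 22 (EXEC): [IRQ0] PC=0: DEC 1 -> ACC=1 [depth=2]
Event 23 (EXEC): [IRQ0] PC=1: IRET -> resume IRQ2 at PC=2 (depth now 1) [depth=1]
Event 24 (INT 2): INT 2 arrives: push (IRQ2, PC=2), enter IRQ2 at PC=0 (depth now 2) [depth=2]
Event 25 (EXEC): [IRQ2] PC=0: INC 4 -> ACC=5 [depth=2]
Event 26 (EXEC): [IRQ2] PC=1: DEC 1 -> ACC=4 [depth=2]
Event 27 (EXEC): [IRQ2] PC=2: DEC 3 -> ACC=1 [depth=2]
Event 28 (EXEC): [IRQ2] PC=3: IRET -> resume IRQ2 at PC=2 (depth now 1) [depth=1]
Event 29 (EXEC): [IRQ2] PC=2: DEC 3 -> ACC=-2 [depth=1]
Event 30 (EXEC): [IRQ2] PC=3: IRET -> resume MAIN at PC=0 (depth now 0) [depth=0]
Event 31 (EXEC): [MAIN] PC=0: INC 5 -> ACC=3 [depth=0]
Event 32 (EXEC): [MAIN] PC=1: NOP [depth=0]
Event 33 (EXEC): [MAIN] PC=2: INC 2 -> ACC=5 [depth=0]
Event 34 (EXEC): [MAIN] PC=3: DEC 1 -> ACC=4 [depth=0]
Event 35 (EXEC): [MAIN] PC=4: HALT [depth=0]
Max depth observed: 2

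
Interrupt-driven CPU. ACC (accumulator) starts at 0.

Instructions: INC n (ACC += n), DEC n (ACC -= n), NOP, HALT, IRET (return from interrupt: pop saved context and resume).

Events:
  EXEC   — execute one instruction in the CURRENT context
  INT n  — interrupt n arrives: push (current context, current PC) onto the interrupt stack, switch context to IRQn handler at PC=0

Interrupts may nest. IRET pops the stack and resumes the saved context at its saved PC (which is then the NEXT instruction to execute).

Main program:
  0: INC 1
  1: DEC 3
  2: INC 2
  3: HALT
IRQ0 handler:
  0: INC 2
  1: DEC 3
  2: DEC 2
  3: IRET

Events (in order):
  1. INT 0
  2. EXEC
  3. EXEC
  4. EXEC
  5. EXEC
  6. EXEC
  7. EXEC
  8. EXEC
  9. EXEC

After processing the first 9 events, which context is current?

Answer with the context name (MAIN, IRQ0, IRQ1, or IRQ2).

Answer: MAIN

Derivation:
Event 1 (INT 0): INT 0 arrives: push (MAIN, PC=0), enter IRQ0 at PC=0 (depth now 1)
Event 2 (EXEC): [IRQ0] PC=0: INC 2 -> ACC=2
Event 3 (EXEC): [IRQ0] PC=1: DEC 3 -> ACC=-1
Event 4 (EXEC): [IRQ0] PC=2: DEC 2 -> ACC=-3
Event 5 (EXEC): [IRQ0] PC=3: IRET -> resume MAIN at PC=0 (depth now 0)
Event 6 (EXEC): [MAIN] PC=0: INC 1 -> ACC=-2
Event 7 (EXEC): [MAIN] PC=1: DEC 3 -> ACC=-5
Event 8 (EXEC): [MAIN] PC=2: INC 2 -> ACC=-3
Event 9 (EXEC): [MAIN] PC=3: HALT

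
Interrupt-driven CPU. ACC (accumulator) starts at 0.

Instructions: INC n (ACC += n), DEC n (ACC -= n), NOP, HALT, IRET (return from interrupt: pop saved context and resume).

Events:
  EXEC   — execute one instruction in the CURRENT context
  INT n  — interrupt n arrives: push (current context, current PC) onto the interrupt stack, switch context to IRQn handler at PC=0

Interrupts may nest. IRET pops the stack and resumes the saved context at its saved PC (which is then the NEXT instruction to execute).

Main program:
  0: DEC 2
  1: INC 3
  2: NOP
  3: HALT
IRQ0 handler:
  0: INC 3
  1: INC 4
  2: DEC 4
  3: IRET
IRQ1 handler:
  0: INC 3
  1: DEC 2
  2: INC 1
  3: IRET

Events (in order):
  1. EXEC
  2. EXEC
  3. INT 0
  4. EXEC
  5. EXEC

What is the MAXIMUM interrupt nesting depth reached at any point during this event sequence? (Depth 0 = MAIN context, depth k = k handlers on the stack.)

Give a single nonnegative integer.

Event 1 (EXEC): [MAIN] PC=0: DEC 2 -> ACC=-2 [depth=0]
Event 2 (EXEC): [MAIN] PC=1: INC 3 -> ACC=1 [depth=0]
Event 3 (INT 0): INT 0 arrives: push (MAIN, PC=2), enter IRQ0 at PC=0 (depth now 1) [depth=1]
Event 4 (EXEC): [IRQ0] PC=0: INC 3 -> ACC=4 [depth=1]
Event 5 (EXEC): [IRQ0] PC=1: INC 4 -> ACC=8 [depth=1]
Max depth observed: 1

Answer: 1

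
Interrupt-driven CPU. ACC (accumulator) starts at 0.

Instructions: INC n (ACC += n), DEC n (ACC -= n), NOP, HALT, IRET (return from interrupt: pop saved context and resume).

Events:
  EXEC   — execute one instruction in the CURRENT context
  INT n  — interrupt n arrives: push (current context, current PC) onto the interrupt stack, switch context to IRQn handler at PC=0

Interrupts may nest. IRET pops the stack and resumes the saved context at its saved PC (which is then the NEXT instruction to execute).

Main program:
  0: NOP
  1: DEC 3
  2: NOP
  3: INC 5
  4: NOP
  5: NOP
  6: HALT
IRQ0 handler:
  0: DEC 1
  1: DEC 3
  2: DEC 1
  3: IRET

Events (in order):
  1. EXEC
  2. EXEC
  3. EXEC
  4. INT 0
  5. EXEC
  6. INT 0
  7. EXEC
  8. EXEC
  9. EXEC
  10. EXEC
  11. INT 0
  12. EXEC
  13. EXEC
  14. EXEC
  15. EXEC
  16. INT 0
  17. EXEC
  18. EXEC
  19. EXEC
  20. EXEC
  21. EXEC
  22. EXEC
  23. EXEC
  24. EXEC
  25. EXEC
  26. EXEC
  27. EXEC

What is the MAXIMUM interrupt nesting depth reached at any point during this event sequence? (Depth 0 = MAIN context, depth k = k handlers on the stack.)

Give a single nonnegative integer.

Event 1 (EXEC): [MAIN] PC=0: NOP [depth=0]
Event 2 (EXEC): [MAIN] PC=1: DEC 3 -> ACC=-3 [depth=0]
Event 3 (EXEC): [MAIN] PC=2: NOP [depth=0]
Event 4 (INT 0): INT 0 arrives: push (MAIN, PC=3), enter IRQ0 at PC=0 (depth now 1) [depth=1]
Event 5 (EXEC): [IRQ0] PC=0: DEC 1 -> ACC=-4 [depth=1]
Event 6 (INT 0): INT 0 arrives: push (IRQ0, PC=1), enter IRQ0 at PC=0 (depth now 2) [depth=2]
Event 7 (EXEC): [IRQ0] PC=0: DEC 1 -> ACC=-5 [depth=2]
Event 8 (EXEC): [IRQ0] PC=1: DEC 3 -> ACC=-8 [depth=2]
Event 9 (EXEC): [IRQ0] PC=2: DEC 1 -> ACC=-9 [depth=2]
Event 10 (EXEC): [IRQ0] PC=3: IRET -> resume IRQ0 at PC=1 (depth now 1) [depth=1]
Event 11 (INT 0): INT 0 arrives: push (IRQ0, PC=1), enter IRQ0 at PC=0 (depth now 2) [depth=2]
Event 12 (EXEC): [IRQ0] PC=0: DEC 1 -> ACC=-10 [depth=2]
Event 13 (EXEC): [IRQ0] PC=1: DEC 3 -> ACC=-13 [depth=2]
Event 14 (EXEC): [IRQ0] PC=2: DEC 1 -> ACC=-14 [depth=2]
Event 15 (EXEC): [IRQ0] PC=3: IRET -> resume IRQ0 at PC=1 (depth now 1) [depth=1]
Event 16 (INT 0): INT 0 arrives: push (IRQ0, PC=1), enter IRQ0 at PC=0 (depth now 2) [depth=2]
Event 17 (EXEC): [IRQ0] PC=0: DEC 1 -> ACC=-15 [depth=2]
Event 18 (EXEC): [IRQ0] PC=1: DEC 3 -> ACC=-18 [depth=2]
Event 19 (EXEC): [IRQ0] PC=2: DEC 1 -> ACC=-19 [depth=2]
Event 20 (EXEC): [IRQ0] PC=3: IRET -> resume IRQ0 at PC=1 (depth now 1) [depth=1]
Event 21 (EXEC): [IRQ0] PC=1: DEC 3 -> ACC=-22 [depth=1]
Event 22 (EXEC): [IRQ0] PC=2: DEC 1 -> ACC=-23 [depth=1]
Event 23 (EXEC): [IRQ0] PC=3: IRET -> resume MAIN at PC=3 (depth now 0) [depth=0]
Event 24 (EXEC): [MAIN] PC=3: INC 5 -> ACC=-18 [depth=0]
Event 25 (EXEC): [MAIN] PC=4: NOP [depth=0]
Event 26 (EXEC): [MAIN] PC=5: NOP [depth=0]
Event 27 (EXEC): [MAIN] PC=6: HALT [depth=0]
Max depth observed: 2

Answer: 2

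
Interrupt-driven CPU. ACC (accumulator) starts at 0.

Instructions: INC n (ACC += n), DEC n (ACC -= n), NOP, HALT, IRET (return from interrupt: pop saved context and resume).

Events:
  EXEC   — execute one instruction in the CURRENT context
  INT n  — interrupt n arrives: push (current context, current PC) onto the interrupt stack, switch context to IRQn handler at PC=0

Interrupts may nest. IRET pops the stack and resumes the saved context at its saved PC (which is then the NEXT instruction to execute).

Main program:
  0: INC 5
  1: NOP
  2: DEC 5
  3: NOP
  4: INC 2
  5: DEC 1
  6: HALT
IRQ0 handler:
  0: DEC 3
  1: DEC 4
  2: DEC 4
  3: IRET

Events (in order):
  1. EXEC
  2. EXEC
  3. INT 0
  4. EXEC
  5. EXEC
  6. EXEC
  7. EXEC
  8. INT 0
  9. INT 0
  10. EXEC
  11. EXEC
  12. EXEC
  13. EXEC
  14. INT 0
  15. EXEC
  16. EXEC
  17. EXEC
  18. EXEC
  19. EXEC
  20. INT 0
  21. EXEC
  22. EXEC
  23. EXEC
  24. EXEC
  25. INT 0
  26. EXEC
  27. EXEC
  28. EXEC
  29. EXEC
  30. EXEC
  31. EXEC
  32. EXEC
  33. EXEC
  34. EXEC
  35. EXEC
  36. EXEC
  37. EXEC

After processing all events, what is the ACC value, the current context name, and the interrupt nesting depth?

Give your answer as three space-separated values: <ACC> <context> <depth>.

Answer: -65 MAIN 0

Derivation:
Event 1 (EXEC): [MAIN] PC=0: INC 5 -> ACC=5
Event 2 (EXEC): [MAIN] PC=1: NOP
Event 3 (INT 0): INT 0 arrives: push (MAIN, PC=2), enter IRQ0 at PC=0 (depth now 1)
Event 4 (EXEC): [IRQ0] PC=0: DEC 3 -> ACC=2
Event 5 (EXEC): [IRQ0] PC=1: DEC 4 -> ACC=-2
Event 6 (EXEC): [IRQ0] PC=2: DEC 4 -> ACC=-6
Event 7 (EXEC): [IRQ0] PC=3: IRET -> resume MAIN at PC=2 (depth now 0)
Event 8 (INT 0): INT 0 arrives: push (MAIN, PC=2), enter IRQ0 at PC=0 (depth now 1)
Event 9 (INT 0): INT 0 arrives: push (IRQ0, PC=0), enter IRQ0 at PC=0 (depth now 2)
Event 10 (EXEC): [IRQ0] PC=0: DEC 3 -> ACC=-9
Event 11 (EXEC): [IRQ0] PC=1: DEC 4 -> ACC=-13
Event 12 (EXEC): [IRQ0] PC=2: DEC 4 -> ACC=-17
Event 13 (EXEC): [IRQ0] PC=3: IRET -> resume IRQ0 at PC=0 (depth now 1)
Event 14 (INT 0): INT 0 arrives: push (IRQ0, PC=0), enter IRQ0 at PC=0 (depth now 2)
Event 15 (EXEC): [IRQ0] PC=0: DEC 3 -> ACC=-20
Event 16 (EXEC): [IRQ0] PC=1: DEC 4 -> ACC=-24
Event 17 (EXEC): [IRQ0] PC=2: DEC 4 -> ACC=-28
Event 18 (EXEC): [IRQ0] PC=3: IRET -> resume IRQ0 at PC=0 (depth now 1)
Event 19 (EXEC): [IRQ0] PC=0: DEC 3 -> ACC=-31
Event 20 (INT 0): INT 0 arrives: push (IRQ0, PC=1), enter IRQ0 at PC=0 (depth now 2)
Event 21 (EXEC): [IRQ0] PC=0: DEC 3 -> ACC=-34
Event 22 (EXEC): [IRQ0] PC=1: DEC 4 -> ACC=-38
Event 23 (EXEC): [IRQ0] PC=2: DEC 4 -> ACC=-42
Event 24 (EXEC): [IRQ0] PC=3: IRET -> resume IRQ0 at PC=1 (depth now 1)
Event 25 (INT 0): INT 0 arrives: push (IRQ0, PC=1), enter IRQ0 at PC=0 (depth now 2)
Event 26 (EXEC): [IRQ0] PC=0: DEC 3 -> ACC=-45
Event 27 (EXEC): [IRQ0] PC=1: DEC 4 -> ACC=-49
Event 28 (EXEC): [IRQ0] PC=2: DEC 4 -> ACC=-53
Event 29 (EXEC): [IRQ0] PC=3: IRET -> resume IRQ0 at PC=1 (depth now 1)
Event 30 (EXEC): [IRQ0] PC=1: DEC 4 -> ACC=-57
Event 31 (EXEC): [IRQ0] PC=2: DEC 4 -> ACC=-61
Event 32 (EXEC): [IRQ0] PC=3: IRET -> resume MAIN at PC=2 (depth now 0)
Event 33 (EXEC): [MAIN] PC=2: DEC 5 -> ACC=-66
Event 34 (EXEC): [MAIN] PC=3: NOP
Event 35 (EXEC): [MAIN] PC=4: INC 2 -> ACC=-64
Event 36 (EXEC): [MAIN] PC=5: DEC 1 -> ACC=-65
Event 37 (EXEC): [MAIN] PC=6: HALT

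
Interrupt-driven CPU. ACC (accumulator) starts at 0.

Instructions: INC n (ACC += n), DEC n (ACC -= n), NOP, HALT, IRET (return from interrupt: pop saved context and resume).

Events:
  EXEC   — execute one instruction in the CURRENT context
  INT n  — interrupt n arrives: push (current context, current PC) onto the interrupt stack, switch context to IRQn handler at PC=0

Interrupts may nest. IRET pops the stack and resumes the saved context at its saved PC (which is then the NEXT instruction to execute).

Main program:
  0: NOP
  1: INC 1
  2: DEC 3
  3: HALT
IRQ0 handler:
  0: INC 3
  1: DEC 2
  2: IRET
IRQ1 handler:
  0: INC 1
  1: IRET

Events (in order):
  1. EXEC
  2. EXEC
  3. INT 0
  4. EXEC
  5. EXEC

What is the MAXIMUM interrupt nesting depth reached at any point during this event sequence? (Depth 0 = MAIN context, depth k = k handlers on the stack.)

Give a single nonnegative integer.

Answer: 1

Derivation:
Event 1 (EXEC): [MAIN] PC=0: NOP [depth=0]
Event 2 (EXEC): [MAIN] PC=1: INC 1 -> ACC=1 [depth=0]
Event 3 (INT 0): INT 0 arrives: push (MAIN, PC=2), enter IRQ0 at PC=0 (depth now 1) [depth=1]
Event 4 (EXEC): [IRQ0] PC=0: INC 3 -> ACC=4 [depth=1]
Event 5 (EXEC): [IRQ0] PC=1: DEC 2 -> ACC=2 [depth=1]
Max depth observed: 1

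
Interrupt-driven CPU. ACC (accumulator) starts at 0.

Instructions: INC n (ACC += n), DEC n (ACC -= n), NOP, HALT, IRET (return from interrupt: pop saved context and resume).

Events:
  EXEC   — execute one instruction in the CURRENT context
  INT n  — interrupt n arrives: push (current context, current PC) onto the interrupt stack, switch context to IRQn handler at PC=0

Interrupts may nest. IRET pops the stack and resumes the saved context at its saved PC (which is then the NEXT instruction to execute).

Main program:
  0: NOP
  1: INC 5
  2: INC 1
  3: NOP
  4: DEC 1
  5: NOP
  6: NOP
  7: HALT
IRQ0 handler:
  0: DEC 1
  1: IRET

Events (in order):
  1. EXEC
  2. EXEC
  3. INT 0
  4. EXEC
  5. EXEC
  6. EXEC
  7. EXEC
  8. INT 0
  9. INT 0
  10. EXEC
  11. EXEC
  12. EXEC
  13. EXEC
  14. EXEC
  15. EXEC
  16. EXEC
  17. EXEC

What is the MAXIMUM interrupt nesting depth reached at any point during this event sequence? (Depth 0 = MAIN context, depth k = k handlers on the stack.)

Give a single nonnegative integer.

Event 1 (EXEC): [MAIN] PC=0: NOP [depth=0]
Event 2 (EXEC): [MAIN] PC=1: INC 5 -> ACC=5 [depth=0]
Event 3 (INT 0): INT 0 arrives: push (MAIN, PC=2), enter IRQ0 at PC=0 (depth now 1) [depth=1]
Event 4 (EXEC): [IRQ0] PC=0: DEC 1 -> ACC=4 [depth=1]
Event 5 (EXEC): [IRQ0] PC=1: IRET -> resume MAIN at PC=2 (depth now 0) [depth=0]
Event 6 (EXEC): [MAIN] PC=2: INC 1 -> ACC=5 [depth=0]
Event 7 (EXEC): [MAIN] PC=3: NOP [depth=0]
Event 8 (INT 0): INT 0 arrives: push (MAIN, PC=4), enter IRQ0 at PC=0 (depth now 1) [depth=1]
Event 9 (INT 0): INT 0 arrives: push (IRQ0, PC=0), enter IRQ0 at PC=0 (depth now 2) [depth=2]
Event 10 (EXEC): [IRQ0] PC=0: DEC 1 -> ACC=4 [depth=2]
Event 11 (EXEC): [IRQ0] PC=1: IRET -> resume IRQ0 at PC=0 (depth now 1) [depth=1]
Event 12 (EXEC): [IRQ0] PC=0: DEC 1 -> ACC=3 [depth=1]
Event 13 (EXEC): [IRQ0] PC=1: IRET -> resume MAIN at PC=4 (depth now 0) [depth=0]
Event 14 (EXEC): [MAIN] PC=4: DEC 1 -> ACC=2 [depth=0]
Event 15 (EXEC): [MAIN] PC=5: NOP [depth=0]
Event 16 (EXEC): [MAIN] PC=6: NOP [depth=0]
Event 17 (EXEC): [MAIN] PC=7: HALT [depth=0]
Max depth observed: 2

Answer: 2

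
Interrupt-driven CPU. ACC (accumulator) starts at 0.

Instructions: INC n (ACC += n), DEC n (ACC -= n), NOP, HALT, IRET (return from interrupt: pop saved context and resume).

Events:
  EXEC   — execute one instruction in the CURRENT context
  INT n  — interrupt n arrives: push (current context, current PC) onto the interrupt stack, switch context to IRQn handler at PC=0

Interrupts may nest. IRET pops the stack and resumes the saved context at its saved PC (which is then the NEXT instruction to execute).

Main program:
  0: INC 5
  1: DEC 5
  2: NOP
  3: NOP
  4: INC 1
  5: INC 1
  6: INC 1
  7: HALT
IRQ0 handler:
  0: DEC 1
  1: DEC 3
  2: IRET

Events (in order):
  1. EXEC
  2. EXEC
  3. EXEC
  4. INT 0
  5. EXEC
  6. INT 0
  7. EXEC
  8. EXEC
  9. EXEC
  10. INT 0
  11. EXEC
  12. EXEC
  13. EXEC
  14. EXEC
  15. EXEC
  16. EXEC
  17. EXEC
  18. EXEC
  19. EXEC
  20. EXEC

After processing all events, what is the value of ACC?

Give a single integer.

Event 1 (EXEC): [MAIN] PC=0: INC 5 -> ACC=5
Event 2 (EXEC): [MAIN] PC=1: DEC 5 -> ACC=0
Event 3 (EXEC): [MAIN] PC=2: NOP
Event 4 (INT 0): INT 0 arrives: push (MAIN, PC=3), enter IRQ0 at PC=0 (depth now 1)
Event 5 (EXEC): [IRQ0] PC=0: DEC 1 -> ACC=-1
Event 6 (INT 0): INT 0 arrives: push (IRQ0, PC=1), enter IRQ0 at PC=0 (depth now 2)
Event 7 (EXEC): [IRQ0] PC=0: DEC 1 -> ACC=-2
Event 8 (EXEC): [IRQ0] PC=1: DEC 3 -> ACC=-5
Event 9 (EXEC): [IRQ0] PC=2: IRET -> resume IRQ0 at PC=1 (depth now 1)
Event 10 (INT 0): INT 0 arrives: push (IRQ0, PC=1), enter IRQ0 at PC=0 (depth now 2)
Event 11 (EXEC): [IRQ0] PC=0: DEC 1 -> ACC=-6
Event 12 (EXEC): [IRQ0] PC=1: DEC 3 -> ACC=-9
Event 13 (EXEC): [IRQ0] PC=2: IRET -> resume IRQ0 at PC=1 (depth now 1)
Event 14 (EXEC): [IRQ0] PC=1: DEC 3 -> ACC=-12
Event 15 (EXEC): [IRQ0] PC=2: IRET -> resume MAIN at PC=3 (depth now 0)
Event 16 (EXEC): [MAIN] PC=3: NOP
Event 17 (EXEC): [MAIN] PC=4: INC 1 -> ACC=-11
Event 18 (EXEC): [MAIN] PC=5: INC 1 -> ACC=-10
Event 19 (EXEC): [MAIN] PC=6: INC 1 -> ACC=-9
Event 20 (EXEC): [MAIN] PC=7: HALT

Answer: -9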